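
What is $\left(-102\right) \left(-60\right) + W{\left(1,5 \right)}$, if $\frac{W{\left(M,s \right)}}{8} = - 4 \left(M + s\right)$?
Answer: $5928$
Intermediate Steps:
$W{\left(M,s \right)} = - 32 M - 32 s$ ($W{\left(M,s \right)} = 8 \left(- 4 \left(M + s\right)\right) = 8 \left(- 4 M - 4 s\right) = - 32 M - 32 s$)
$\left(-102\right) \left(-60\right) + W{\left(1,5 \right)} = \left(-102\right) \left(-60\right) - 192 = 6120 - 192 = 5928$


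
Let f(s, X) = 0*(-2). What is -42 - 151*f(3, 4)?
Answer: -42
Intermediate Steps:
f(s, X) = 0
-42 - 151*f(3, 4) = -42 - 151*0 = -42 + 0 = -42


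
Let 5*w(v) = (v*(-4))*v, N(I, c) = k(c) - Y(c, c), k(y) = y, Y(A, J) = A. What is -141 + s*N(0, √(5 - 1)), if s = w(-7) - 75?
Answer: -141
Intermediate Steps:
N(I, c) = 0 (N(I, c) = c - c = 0)
w(v) = -4*v²/5 (w(v) = ((v*(-4))*v)/5 = ((-4*v)*v)/5 = (-4*v²)/5 = -4*v²/5)
s = -571/5 (s = -⅘*(-7)² - 75 = -⅘*49 - 75 = -196/5 - 75 = -571/5 ≈ -114.20)
-141 + s*N(0, √(5 - 1)) = -141 - 571/5*0 = -141 + 0 = -141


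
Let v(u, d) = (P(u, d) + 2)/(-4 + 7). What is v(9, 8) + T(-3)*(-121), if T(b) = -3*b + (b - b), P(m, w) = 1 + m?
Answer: -1085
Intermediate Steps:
v(u, d) = 1 + u/3 (v(u, d) = ((1 + u) + 2)/(-4 + 7) = (3 + u)/3 = (3 + u)*(1/3) = 1 + u/3)
T(b) = -3*b (T(b) = -3*b + 0 = -3*b)
v(9, 8) + T(-3)*(-121) = (1 + (1/3)*9) - 3*(-3)*(-121) = (1 + 3) + 9*(-121) = 4 - 1089 = -1085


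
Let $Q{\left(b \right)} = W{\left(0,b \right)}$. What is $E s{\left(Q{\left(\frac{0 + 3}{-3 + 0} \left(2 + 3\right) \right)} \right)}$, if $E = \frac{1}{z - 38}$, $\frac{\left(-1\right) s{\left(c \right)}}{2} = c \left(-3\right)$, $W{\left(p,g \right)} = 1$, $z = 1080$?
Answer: $\frac{3}{521} \approx 0.0057582$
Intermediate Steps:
$Q{\left(b \right)} = 1$
$s{\left(c \right)} = 6 c$ ($s{\left(c \right)} = - 2 c \left(-3\right) = - 2 \left(- 3 c\right) = 6 c$)
$E = \frac{1}{1042}$ ($E = \frac{1}{1080 - 38} = \frac{1}{1042} \approx 0.00095969$)
$E s{\left(Q{\left(\frac{0 + 3}{-3 + 0} \left(2 + 3\right) \right)} \right)} = \frac{6 \cdot 1}{1042} = \frac{1}{1042} \cdot 6 = \frac{3}{521}$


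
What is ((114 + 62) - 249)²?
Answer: 5329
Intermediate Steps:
((114 + 62) - 249)² = (176 - 249)² = (-73)² = 5329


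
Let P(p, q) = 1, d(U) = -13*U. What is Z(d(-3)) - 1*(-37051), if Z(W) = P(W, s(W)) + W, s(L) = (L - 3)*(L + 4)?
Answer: 37091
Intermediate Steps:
s(L) = (-3 + L)*(4 + L)
Z(W) = 1 + W
Z(d(-3)) - 1*(-37051) = (1 - 13*(-3)) - 1*(-37051) = (1 + 39) + 37051 = 40 + 37051 = 37091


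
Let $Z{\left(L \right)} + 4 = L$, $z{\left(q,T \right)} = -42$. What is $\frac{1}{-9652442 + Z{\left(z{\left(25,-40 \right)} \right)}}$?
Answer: $- \frac{1}{9652488} \approx -1.036 \cdot 10^{-7}$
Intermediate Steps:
$Z{\left(L \right)} = -4 + L$
$\frac{1}{-9652442 + Z{\left(z{\left(25,-40 \right)} \right)}} = \frac{1}{-9652442 - 46} = \frac{1}{-9652488} = - \frac{1}{9652488}$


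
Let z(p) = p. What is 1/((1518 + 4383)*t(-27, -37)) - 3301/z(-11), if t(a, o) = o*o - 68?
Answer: 25342440512/84449211 ≈ 300.09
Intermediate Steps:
t(a, o) = -68 + o**2 (t(a, o) = o**2 - 68 = -68 + o**2)
1/((1518 + 4383)*t(-27, -37)) - 3301/z(-11) = 1/((1518 + 4383)*(-68 + (-37)**2)) - 3301/(-11) = 1/(5901*(-68 + 1369)) - 3301*(-1/11) = (1/5901)/1301 + 3301/11 = (1/5901)*(1/1301) + 3301/11 = 1/7677201 + 3301/11 = 25342440512/84449211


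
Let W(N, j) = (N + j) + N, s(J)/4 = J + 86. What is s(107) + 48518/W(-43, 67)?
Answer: -33850/19 ≈ -1781.6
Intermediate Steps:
s(J) = 344 + 4*J (s(J) = 4*(J + 86) = 4*(86 + J) = 344 + 4*J)
W(N, j) = j + 2*N
s(107) + 48518/W(-43, 67) = (344 + 4*107) + 48518/(67 + 2*(-43)) = (344 + 428) + 48518/(67 - 86) = 772 + 48518/(-19) = 772 + 48518*(-1/19) = 772 - 48518/19 = -33850/19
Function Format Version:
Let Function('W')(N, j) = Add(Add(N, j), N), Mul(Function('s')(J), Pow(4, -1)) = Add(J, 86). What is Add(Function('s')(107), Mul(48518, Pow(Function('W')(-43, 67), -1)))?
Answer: Rational(-33850, 19) ≈ -1781.6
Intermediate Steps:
Function('s')(J) = Add(344, Mul(4, J)) (Function('s')(J) = Mul(4, Add(J, 86)) = Mul(4, Add(86, J)) = Add(344, Mul(4, J)))
Function('W')(N, j) = Add(j, Mul(2, N))
Add(Function('s')(107), Mul(48518, Pow(Function('W')(-43, 67), -1))) = Add(Add(344, Mul(4, 107)), Mul(48518, Pow(Add(67, Mul(2, -43)), -1))) = Add(Add(344, 428), Mul(48518, Pow(Add(67, -86), -1))) = Add(772, Mul(48518, Pow(-19, -1))) = Add(772, Mul(48518, Rational(-1, 19))) = Add(772, Rational(-48518, 19)) = Rational(-33850, 19)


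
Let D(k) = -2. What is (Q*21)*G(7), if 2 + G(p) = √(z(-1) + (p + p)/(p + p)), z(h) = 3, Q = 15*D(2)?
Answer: 0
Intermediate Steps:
Q = -30 (Q = 15*(-2) = -30)
G(p) = 0 (G(p) = -2 + √(3 + (p + p)/(p + p)) = -2 + √(3 + (2*p)/((2*p))) = -2 + √(3 + (2*p)*(1/(2*p))) = -2 + √(3 + 1) = -2 + √4 = -2 + 2 = 0)
(Q*21)*G(7) = -30*21*0 = -630*0 = 0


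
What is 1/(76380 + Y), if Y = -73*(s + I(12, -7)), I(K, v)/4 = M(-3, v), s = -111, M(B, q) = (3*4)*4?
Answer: 1/70467 ≈ 1.4191e-5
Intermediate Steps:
M(B, q) = 48 (M(B, q) = 12*4 = 48)
I(K, v) = 192 (I(K, v) = 4*48 = 192)
Y = -5913 (Y = -73*(-111 + 192) = -73*81 = -5913)
1/(76380 + Y) = 1/(76380 - 5913) = 1/70467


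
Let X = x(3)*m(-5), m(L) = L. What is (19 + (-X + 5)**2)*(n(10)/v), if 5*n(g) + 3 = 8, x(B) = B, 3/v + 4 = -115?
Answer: -49861/3 ≈ -16620.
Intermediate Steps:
v = -3/119 (v = 3/(-4 - 115) = 3/(-119) = 3*(-1/119) = -3/119 ≈ -0.025210)
X = -15 (X = 3*(-5) = -15)
n(g) = 1 (n(g) = -3/5 + (1/5)*8 = -3/5 + 8/5 = 1)
(19 + (-X + 5)**2)*(n(10)/v) = (19 + (-1*(-15) + 5)**2)*(1/(-3/119)) = (19 + (15 + 5)**2)*(1*(-119/3)) = (19 + 20**2)*(-119/3) = (19 + 400)*(-119/3) = 419*(-119/3) = -49861/3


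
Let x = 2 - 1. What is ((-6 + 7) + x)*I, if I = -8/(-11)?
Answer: 16/11 ≈ 1.4545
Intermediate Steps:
I = 8/11 (I = -8*(-1/11) = 8/11 ≈ 0.72727)
x = 1
((-6 + 7) + x)*I = ((-6 + 7) + 1)*(8/11) = (1 + 1)*(8/11) = 2*(8/11) = 16/11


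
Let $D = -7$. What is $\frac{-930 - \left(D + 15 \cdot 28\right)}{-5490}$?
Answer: $\frac{1343}{5490} \approx 0.24463$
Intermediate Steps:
$\frac{-930 - \left(D + 15 \cdot 28\right)}{-5490} = \frac{-930 - \left(-7 + 15 \cdot 28\right)}{-5490} = \left(-930 - \left(-7 + 420\right)\right) \left(- \frac{1}{5490}\right) = \left(-930 - 413\right) \left(- \frac{1}{5490}\right) = \left(-1343\right) \left(- \frac{1}{5490}\right) = \frac{1343}{5490}$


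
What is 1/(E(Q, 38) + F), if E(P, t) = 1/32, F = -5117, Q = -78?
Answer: -32/163743 ≈ -0.00019543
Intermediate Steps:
E(P, t) = 1/32
1/(E(Q, 38) + F) = 1/(1/32 - 5117) = 1/(-163743/32) = -32/163743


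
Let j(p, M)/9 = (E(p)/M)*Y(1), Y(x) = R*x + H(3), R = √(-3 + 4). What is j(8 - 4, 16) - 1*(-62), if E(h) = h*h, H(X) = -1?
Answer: 62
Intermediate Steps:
E(h) = h²
R = 1 (R = √1 = 1)
Y(x) = -1 + x (Y(x) = 1*x - 1 = x - 1 = -1 + x)
j(p, M) = 0 (j(p, M) = 9*((p²/M)*(-1 + 1)) = 9*((p²/M)*0) = 9*0 = 0)
j(8 - 4, 16) - 1*(-62) = 0 - 1*(-62) = 0 + 62 = 62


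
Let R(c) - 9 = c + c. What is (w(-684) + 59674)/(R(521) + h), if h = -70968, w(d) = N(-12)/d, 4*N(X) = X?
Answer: -13605673/15941076 ≈ -0.85350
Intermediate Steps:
N(X) = X/4
w(d) = -3/d (w(d) = ((¼)*(-12))/d = -3/d)
R(c) = 9 + 2*c (R(c) = 9 + (c + c) = 9 + 2*c)
(w(-684) + 59674)/(R(521) + h) = (-3/(-684) + 59674)/((9 + 2*521) - 70968) = (-3*(-1/684) + 59674)/((9 + 1042) - 70968) = (1/228 + 59674)/(1051 - 70968) = (13605673/228)/(-69917) = (13605673/228)*(-1/69917) = -13605673/15941076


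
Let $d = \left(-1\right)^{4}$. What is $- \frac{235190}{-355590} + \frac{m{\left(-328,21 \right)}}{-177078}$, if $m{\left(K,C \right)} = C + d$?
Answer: $\frac{63089624}{95404797} \approx 0.66128$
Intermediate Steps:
$d = 1$
$m{\left(K,C \right)} = 1 + C$ ($m{\left(K,C \right)} = C + 1 = 1 + C$)
$- \frac{235190}{-355590} + \frac{m{\left(-328,21 \right)}}{-177078} = - \frac{235190}{-355590} + \frac{1 + 21}{-177078} = \left(-235190\right) \left(- \frac{1}{355590}\right) + 22 \left(- \frac{1}{177078}\right) = \frac{23519}{35559} - \frac{1}{8049} = \frac{63089624}{95404797}$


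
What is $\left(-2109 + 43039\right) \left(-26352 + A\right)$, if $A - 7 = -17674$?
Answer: $-1801697670$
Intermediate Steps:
$A = -17667$ ($A = 7 - 17674 = -17667$)
$\left(-2109 + 43039\right) \left(-26352 + A\right) = \left(-2109 + 43039\right) \left(-26352 - 17667\right) = 40930 \left(-44019\right) = -1801697670$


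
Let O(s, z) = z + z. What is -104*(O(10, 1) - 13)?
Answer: 1144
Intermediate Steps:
O(s, z) = 2*z
-104*(O(10, 1) - 13) = -104*(2*1 - 13) = -104*(2 - 13) = -104*(-11) = 1144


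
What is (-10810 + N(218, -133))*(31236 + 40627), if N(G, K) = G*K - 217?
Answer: -2876029123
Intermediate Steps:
N(G, K) = -217 + G*K
(-10810 + N(218, -133))*(31236 + 40627) = (-10810 + (-217 + 218*(-133)))*(31236 + 40627) = (-10810 + (-217 - 28994))*71863 = (-10810 - 29211)*71863 = -40021*71863 = -2876029123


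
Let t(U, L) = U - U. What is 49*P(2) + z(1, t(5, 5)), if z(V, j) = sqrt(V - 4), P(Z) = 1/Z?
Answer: 49/2 + I*sqrt(3) ≈ 24.5 + 1.732*I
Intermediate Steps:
t(U, L) = 0
z(V, j) = sqrt(-4 + V)
49*P(2) + z(1, t(5, 5)) = 49/2 + sqrt(-4 + 1) = 49*(1/2) + sqrt(-3) = 49/2 + I*sqrt(3)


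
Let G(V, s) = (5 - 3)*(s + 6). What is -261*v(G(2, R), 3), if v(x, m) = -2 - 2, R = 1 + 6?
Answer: 1044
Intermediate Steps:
R = 7
G(V, s) = 12 + 2*s (G(V, s) = 2*(6 + s) = 12 + 2*s)
v(x, m) = -4
-261*v(G(2, R), 3) = -261*(-4) = 1044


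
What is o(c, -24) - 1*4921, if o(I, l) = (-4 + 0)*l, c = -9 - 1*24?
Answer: -4825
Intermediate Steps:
c = -33 (c = -9 - 24 = -33)
o(I, l) = -4*l
o(c, -24) - 1*4921 = -4*(-24) - 1*4921 = 96 - 4921 = -4825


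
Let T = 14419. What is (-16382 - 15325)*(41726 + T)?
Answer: -1780189515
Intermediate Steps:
(-16382 - 15325)*(41726 + T) = (-16382 - 15325)*(41726 + 14419) = -31707*56145 = -1780189515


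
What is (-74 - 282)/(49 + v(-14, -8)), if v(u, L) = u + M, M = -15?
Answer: -89/5 ≈ -17.800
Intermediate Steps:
v(u, L) = -15 + u (v(u, L) = u - 15 = -15 + u)
(-74 - 282)/(49 + v(-14, -8)) = (-74 - 282)/(49 + (-15 - 14)) = -356/(49 - 29) = -356/20 = -356*1/20 = -89/5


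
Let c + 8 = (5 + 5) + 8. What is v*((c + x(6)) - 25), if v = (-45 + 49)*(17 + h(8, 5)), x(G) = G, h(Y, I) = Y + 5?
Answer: -1080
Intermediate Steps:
h(Y, I) = 5 + Y
c = 10 (c = -8 + ((5 + 5) + 8) = -8 + (10 + 8) = -8 + 18 = 10)
v = 120 (v = (-45 + 49)*(17 + (5 + 8)) = 4*(17 + 13) = 4*30 = 120)
v*((c + x(6)) - 25) = 120*((10 + 6) - 25) = 120*(16 - 25) = 120*(-9) = -1080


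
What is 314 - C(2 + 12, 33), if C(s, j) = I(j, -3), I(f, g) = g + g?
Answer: 320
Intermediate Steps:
I(f, g) = 2*g
C(s, j) = -6 (C(s, j) = 2*(-3) = -6)
314 - C(2 + 12, 33) = 314 - 1*(-6) = 314 + 6 = 320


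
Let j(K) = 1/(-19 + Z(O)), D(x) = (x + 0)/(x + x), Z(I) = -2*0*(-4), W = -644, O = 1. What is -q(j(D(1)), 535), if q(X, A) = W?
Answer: 644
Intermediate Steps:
Z(I) = 0 (Z(I) = 0*(-4) = 0)
D(x) = 1/2 (D(x) = x/((2*x)) = x*(1/(2*x)) = 1/2)
j(K) = -1/19 (j(K) = 1/(-19 + 0) = 1/(-19) = -1/19)
q(X, A) = -644
-q(j(D(1)), 535) = -1*(-644) = 644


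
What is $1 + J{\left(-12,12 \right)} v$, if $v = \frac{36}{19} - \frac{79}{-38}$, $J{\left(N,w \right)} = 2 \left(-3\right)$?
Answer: $- \frac{434}{19} \approx -22.842$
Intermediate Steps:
$J{\left(N,w \right)} = -6$
$v = \frac{151}{38}$ ($v = 36 \cdot \frac{1}{19} - - \frac{79}{38} = \frac{36}{19} + \frac{79}{38} = \frac{151}{38} \approx 3.9737$)
$1 + J{\left(-12,12 \right)} v = 1 - \frac{453}{19} = - \frac{434}{19}$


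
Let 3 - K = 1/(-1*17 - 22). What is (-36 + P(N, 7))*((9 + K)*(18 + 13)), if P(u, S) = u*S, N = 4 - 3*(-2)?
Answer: 494326/39 ≈ 12675.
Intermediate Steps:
K = 118/39 (K = 3 - 1/(-1*17 - 22) = 3 - 1/(-17 - 22) = 3 - 1/(-39) = 3 - 1*(-1/39) = 3 + 1/39 = 118/39 ≈ 3.0256)
N = 10 (N = 4 + 6 = 10)
P(u, S) = S*u
(-36 + P(N, 7))*((9 + K)*(18 + 13)) = (-36 + 7*10)*((9 + 118/39)*(18 + 13)) = (-36 + 70)*((469/39)*31) = 34*(14539/39) = 494326/39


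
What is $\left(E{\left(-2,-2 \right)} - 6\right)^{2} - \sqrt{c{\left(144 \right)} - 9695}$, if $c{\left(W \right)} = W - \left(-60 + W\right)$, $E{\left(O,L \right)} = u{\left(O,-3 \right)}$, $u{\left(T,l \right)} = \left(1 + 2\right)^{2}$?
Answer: $9 - i \sqrt{9635} \approx 9.0 - 98.158 i$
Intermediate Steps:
$u{\left(T,l \right)} = 9$ ($u{\left(T,l \right)} = 3^{2} = 9$)
$E{\left(O,L \right)} = 9$
$c{\left(W \right)} = 60$
$\left(E{\left(-2,-2 \right)} - 6\right)^{2} - \sqrt{c{\left(144 \right)} - 9695} = \left(9 - 6\right)^{2} - \sqrt{60 - 9695} = 3^{2} - \sqrt{-9635} = 9 - i \sqrt{9635}$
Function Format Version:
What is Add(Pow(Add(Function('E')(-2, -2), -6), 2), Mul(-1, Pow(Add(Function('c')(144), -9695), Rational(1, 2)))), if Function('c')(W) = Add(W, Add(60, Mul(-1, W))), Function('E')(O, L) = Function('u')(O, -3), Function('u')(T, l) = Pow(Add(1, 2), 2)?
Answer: Add(9, Mul(-1, I, Pow(9635, Rational(1, 2)))) ≈ Add(9.0000, Mul(-98.158, I))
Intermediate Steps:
Function('u')(T, l) = 9 (Function('u')(T, l) = Pow(3, 2) = 9)
Function('E')(O, L) = 9
Function('c')(W) = 60
Add(Pow(Add(Function('E')(-2, -2), -6), 2), Mul(-1, Pow(Add(Function('c')(144), -9695), Rational(1, 2)))) = Add(Pow(Add(9, -6), 2), Mul(-1, Pow(Add(60, -9695), Rational(1, 2)))) = Add(Pow(3, 2), Mul(-1, Pow(-9635, Rational(1, 2)))) = Add(9, Mul(-1, Mul(I, Pow(9635, Rational(1, 2))))) = Add(9, Mul(-1, I, Pow(9635, Rational(1, 2))))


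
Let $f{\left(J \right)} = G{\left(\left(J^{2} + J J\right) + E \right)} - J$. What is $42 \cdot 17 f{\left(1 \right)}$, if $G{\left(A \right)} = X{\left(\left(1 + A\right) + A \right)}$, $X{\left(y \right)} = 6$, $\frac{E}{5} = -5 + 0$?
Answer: $3570$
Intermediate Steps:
$E = -25$ ($E = 5 \left(-5 + 0\right) = 5 \left(-5\right) = -25$)
$G{\left(A \right)} = 6$
$f{\left(J \right)} = 6 - J$
$42 \cdot 17 f{\left(1 \right)} = 42 \cdot 17 \left(6 - 1\right) = 714 \left(6 - 1\right) = 714 \cdot 5 = 3570$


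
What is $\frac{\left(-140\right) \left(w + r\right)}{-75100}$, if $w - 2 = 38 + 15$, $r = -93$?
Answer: $- \frac{266}{3755} \approx -0.070839$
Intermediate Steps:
$w = 55$ ($w = 2 + \left(38 + 15\right) = 2 + 53 = 55$)
$\frac{\left(-140\right) \left(w + r\right)}{-75100} = \frac{\left(-140\right) \left(55 - 93\right)}{-75100} = \left(-140\right) \left(-38\right) \left(- \frac{1}{75100}\right) = 5320 \left(- \frac{1}{75100}\right) = - \frac{266}{3755}$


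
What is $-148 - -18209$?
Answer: $18061$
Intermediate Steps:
$-148 - -18209 = -148 + 18209 = 18061$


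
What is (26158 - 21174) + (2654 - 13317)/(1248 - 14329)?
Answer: 65206367/13081 ≈ 4984.8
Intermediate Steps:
(26158 - 21174) + (2654 - 13317)/(1248 - 14329) = 4984 - 10663/(-13081) = 4984 - 10663*(-1/13081) = 4984 + 10663/13081 = 65206367/13081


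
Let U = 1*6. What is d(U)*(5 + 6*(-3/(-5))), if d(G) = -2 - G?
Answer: -344/5 ≈ -68.800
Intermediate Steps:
U = 6
d(U)*(5 + 6*(-3/(-5))) = (-2 - 1*6)*(5 + 6*(-3/(-5))) = (-2 - 6)*(5 + 6*(-3*(-⅕))) = -8*(5 + 6*(⅗)) = -8*(5 + 18/5) = -8*43/5 = -344/5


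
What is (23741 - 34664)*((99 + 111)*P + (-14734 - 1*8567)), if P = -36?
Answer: 337094703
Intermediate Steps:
(23741 - 34664)*((99 + 111)*P + (-14734 - 1*8567)) = (23741 - 34664)*((99 + 111)*(-36) + (-14734 - 1*8567)) = -10923*(210*(-36) + (-14734 - 8567)) = -10923*(-7560 - 23301) = -10923*(-30861) = 337094703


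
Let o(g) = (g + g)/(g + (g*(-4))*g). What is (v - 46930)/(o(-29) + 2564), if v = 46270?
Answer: -7722/29999 ≈ -0.25741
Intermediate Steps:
o(g) = 2*g/(g - 4*g²) (o(g) = (2*g)/(g + (-4*g)*g) = (2*g)/(g - 4*g²) = 2*g/(g - 4*g²))
(v - 46930)/(o(-29) + 2564) = (46270 - 46930)/(-2/(-1 + 4*(-29)) + 2564) = -660/(-2/(-1 - 116) + 2564) = -660/(-2/(-117) + 2564) = -660/(-2*(-1/117) + 2564) = -660/(2/117 + 2564) = -660/299990/117 = -660*117/299990 = -7722/29999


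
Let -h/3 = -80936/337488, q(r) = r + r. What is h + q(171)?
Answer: 4819321/14062 ≈ 342.72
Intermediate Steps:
q(r) = 2*r
h = 10117/14062 (h = -(-242808)/337488 = -3*(-10117/42186) = 10117/14062 ≈ 0.71946)
h + q(171) = 10117/14062 + 2*171 = 10117/14062 + 342 = 4819321/14062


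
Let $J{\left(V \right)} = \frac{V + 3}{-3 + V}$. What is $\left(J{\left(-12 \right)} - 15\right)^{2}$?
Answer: $\frac{5184}{25} \approx 207.36$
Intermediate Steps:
$J{\left(V \right)} = \frac{3 + V}{-3 + V}$
$\left(J{\left(-12 \right)} - 15\right)^{2} = \left(\frac{3 - 12}{-3 - 12} - 15\right)^{2} = \left(\frac{1}{-15} \left(-9\right) - 15\right)^{2} = \left(\left(- \frac{1}{15}\right) \left(-9\right) - 15\right)^{2} = \left(\frac{3}{5} - 15\right)^{2} = \left(- \frac{72}{5}\right)^{2} = \frac{5184}{25}$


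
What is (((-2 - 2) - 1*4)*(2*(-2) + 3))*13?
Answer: 104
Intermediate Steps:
(((-2 - 2) - 1*4)*(2*(-2) + 3))*13 = ((-4 - 4)*(-4 + 3))*13 = -8*(-1)*13 = 8*13 = 104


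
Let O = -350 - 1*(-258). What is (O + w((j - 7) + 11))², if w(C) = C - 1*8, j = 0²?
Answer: 9216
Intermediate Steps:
j = 0
w(C) = -8 + C (w(C) = C - 8 = -8 + C)
O = -92 (O = -350 + 258 = -92)
(O + w((j - 7) + 11))² = (-92 + (-8 + ((0 - 7) + 11)))² = (-92 + (-8 + (-7 + 11)))² = (-92 + (-8 + 4))² = (-92 - 4)² = (-96)² = 9216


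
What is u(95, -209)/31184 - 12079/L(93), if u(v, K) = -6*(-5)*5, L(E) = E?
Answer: -188328793/1450056 ≈ -129.88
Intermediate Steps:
u(v, K) = 150 (u(v, K) = 30*5 = 150)
u(95, -209)/31184 - 12079/L(93) = 150/31184 - 12079/93 = 150*(1/31184) - 12079*1/93 = 75/15592 - 12079/93 = -188328793/1450056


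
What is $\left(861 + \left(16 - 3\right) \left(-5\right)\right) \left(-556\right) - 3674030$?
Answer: $-4116606$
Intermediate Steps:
$\left(861 + \left(16 - 3\right) \left(-5\right)\right) \left(-556\right) - 3674030 = \left(861 + 13 \left(-5\right)\right) \left(-556\right) - 3674030 = \left(861 - 65\right) \left(-556\right) - 3674030 = 796 \left(-556\right) - 3674030 = -442576 - 3674030 = -4116606$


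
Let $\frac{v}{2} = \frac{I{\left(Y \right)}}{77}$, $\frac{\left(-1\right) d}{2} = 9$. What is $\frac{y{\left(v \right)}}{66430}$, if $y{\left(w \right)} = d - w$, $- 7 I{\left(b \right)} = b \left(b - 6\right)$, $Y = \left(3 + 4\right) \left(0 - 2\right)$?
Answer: $- \frac{653}{2557555} \approx -0.00025532$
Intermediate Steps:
$d = -18$ ($d = \left(-2\right) 9 = -18$)
$Y = -14$ ($Y = 7 \left(-2\right) = -14$)
$I{\left(b \right)} = - \frac{b \left(-6 + b\right)}{7}$ ($I{\left(b \right)} = - \frac{b \left(b - 6\right)}{7} = - \frac{b \left(-6 + b\right)}{7}$)
$v = - \frac{80}{77}$ ($v = 2 \frac{\frac{1}{7} \left(-14\right) \left(6 - -14\right)}{77} = 2 \cdot \frac{1}{7} \left(-14\right) \left(6 + 14\right) \frac{1}{77} = 2 \cdot \frac{1}{7} \left(-14\right) 20 \cdot \frac{1}{77} = 2 \left(\left(-40\right) \frac{1}{77}\right) = 2 \left(- \frac{40}{77}\right) = - \frac{80}{77} \approx -1.039$)
$y{\left(w \right)} = -18 - w$
$\frac{y{\left(v \right)}}{66430} = \frac{-18 - - \frac{80}{77}}{66430} = \left(-18 + \frac{80}{77}\right) \frac{1}{66430} = \left(- \frac{1306}{77}\right) \frac{1}{66430} = - \frac{653}{2557555}$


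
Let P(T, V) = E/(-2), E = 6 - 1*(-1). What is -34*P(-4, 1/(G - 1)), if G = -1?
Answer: 119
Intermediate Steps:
E = 7 (E = 6 + 1 = 7)
P(T, V) = -7/2 (P(T, V) = 7/(-2) = 7*(-1/2) = -7/2)
-34*P(-4, 1/(G - 1)) = -34*(-7/2) = 119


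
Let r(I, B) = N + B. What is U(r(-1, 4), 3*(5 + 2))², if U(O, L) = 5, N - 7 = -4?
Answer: 25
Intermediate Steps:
N = 3 (N = 7 - 4 = 3)
r(I, B) = 3 + B
U(r(-1, 4), 3*(5 + 2))² = 5² = 25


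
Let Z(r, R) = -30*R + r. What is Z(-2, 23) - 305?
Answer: -997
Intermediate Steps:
Z(r, R) = r - 30*R
Z(-2, 23) - 305 = (-2 - 30*23) - 305 = (-2 - 690) - 305 = -692 - 305 = -997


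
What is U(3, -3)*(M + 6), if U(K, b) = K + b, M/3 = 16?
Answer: 0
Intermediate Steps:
M = 48 (M = 3*16 = 48)
U(3, -3)*(M + 6) = (3 - 3)*(48 + 6) = 0*54 = 0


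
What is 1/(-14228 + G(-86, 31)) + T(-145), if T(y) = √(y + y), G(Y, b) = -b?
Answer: -1/14259 + I*√290 ≈ -7.0131e-5 + 17.029*I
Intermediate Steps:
T(y) = √2*√y (T(y) = √(2*y) = √2*√y)
1/(-14228 + G(-86, 31)) + T(-145) = 1/(-14228 - 1*31) + √2*√(-145) = 1/(-14228 - 31) + √2*(I*√145) = 1/(-14259) + I*√290 = -1/14259 + I*√290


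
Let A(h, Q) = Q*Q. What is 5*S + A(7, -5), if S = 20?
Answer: 125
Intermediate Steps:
A(h, Q) = Q**2
5*S + A(7, -5) = 5*20 + (-5)**2 = 100 + 25 = 125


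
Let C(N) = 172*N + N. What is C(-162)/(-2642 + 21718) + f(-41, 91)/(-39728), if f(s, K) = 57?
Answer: -278626065/189462832 ≈ -1.4706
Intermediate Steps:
C(N) = 173*N
C(-162)/(-2642 + 21718) + f(-41, 91)/(-39728) = (173*(-162))/(-2642 + 21718) + 57/(-39728) = -28026/19076 + 57*(-1/39728) = -28026*1/19076 - 57/39728 = -14013/9538 - 57/39728 = -278626065/189462832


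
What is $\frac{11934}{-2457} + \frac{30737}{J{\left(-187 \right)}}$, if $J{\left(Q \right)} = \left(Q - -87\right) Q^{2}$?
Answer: $- \frac{119109759}{24478300} \approx -4.8659$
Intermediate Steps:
$J{\left(Q \right)} = Q^{2} \left(87 + Q\right)$ ($J{\left(Q \right)} = \left(Q + 87\right) Q^{2} = \left(87 + Q\right) Q^{2} = Q^{2} \left(87 + Q\right)$)
$\frac{11934}{-2457} + \frac{30737}{J{\left(-187 \right)}} = \frac{11934}{-2457} + \frac{30737}{\left(-187\right)^{2} \left(87 - 187\right)} = 11934 \left(- \frac{1}{2457}\right) + \frac{30737}{34969 \left(-100\right)} = - \frac{34}{7} + \frac{30737}{-3496900} = - \frac{34}{7} + 30737 \left(- \frac{1}{3496900}\right) = - \frac{34}{7} - \frac{30737}{3496900} = - \frac{119109759}{24478300}$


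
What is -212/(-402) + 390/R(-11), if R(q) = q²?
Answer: 91216/24321 ≈ 3.7505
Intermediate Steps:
-212/(-402) + 390/R(-11) = -212/(-402) + 390/((-11)²) = -212*(-1/402) + 390/121 = 106/201 + 390*(1/121) = 106/201 + 390/121 = 91216/24321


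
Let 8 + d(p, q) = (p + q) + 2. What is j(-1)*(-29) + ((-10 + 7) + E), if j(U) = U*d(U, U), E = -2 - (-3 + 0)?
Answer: -234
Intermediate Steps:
E = 1 (E = -2 - 1*(-3) = -2 + 3 = 1)
d(p, q) = -6 + p + q (d(p, q) = -8 + ((p + q) + 2) = -8 + (2 + p + q) = -6 + p + q)
j(U) = U*(-6 + 2*U) (j(U) = U*(-6 + U + U) = U*(-6 + 2*U))
j(-1)*(-29) + ((-10 + 7) + E) = (2*(-1)*(-3 - 1))*(-29) + ((-10 + 7) + 1) = (2*(-1)*(-4))*(-29) + (-3 + 1) = 8*(-29) - 2 = -232 - 2 = -234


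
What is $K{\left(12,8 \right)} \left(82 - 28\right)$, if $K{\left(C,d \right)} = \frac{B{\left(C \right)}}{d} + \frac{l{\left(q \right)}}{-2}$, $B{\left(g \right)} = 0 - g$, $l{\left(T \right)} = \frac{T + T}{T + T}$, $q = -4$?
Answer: $-108$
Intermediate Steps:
$l{\left(T \right)} = 1$ ($l{\left(T \right)} = \frac{2 T}{2 T} = 2 T \frac{1}{2 T} = 1$)
$B{\left(g \right)} = - g$
$K{\left(C,d \right)} = - \frac{1}{2} - \frac{C}{d}$ ($K{\left(C,d \right)} = \frac{\left(-1\right) C}{d} + 1 \frac{1}{-2} = - \frac{C}{d} + 1 \left(- \frac{1}{2}\right) = - \frac{C}{d} - \frac{1}{2} = - \frac{1}{2} - \frac{C}{d}$)
$K{\left(12,8 \right)} \left(82 - 28\right) = \frac{\left(-1\right) 12 - 4}{8} \left(82 - 28\right) = \frac{-12 - 4}{8} \cdot 54 = \frac{1}{8} \left(-16\right) 54 = \left(-2\right) 54 = -108$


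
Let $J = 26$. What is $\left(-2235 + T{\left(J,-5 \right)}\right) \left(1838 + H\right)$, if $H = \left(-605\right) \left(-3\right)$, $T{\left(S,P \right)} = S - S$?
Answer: $-8164455$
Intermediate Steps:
$T{\left(S,P \right)} = 0$
$H = 1815$
$\left(-2235 + T{\left(J,-5 \right)}\right) \left(1838 + H\right) = \left(-2235 + 0\right) \left(1838 + 1815\right) = \left(-2235\right) 3653 = -8164455$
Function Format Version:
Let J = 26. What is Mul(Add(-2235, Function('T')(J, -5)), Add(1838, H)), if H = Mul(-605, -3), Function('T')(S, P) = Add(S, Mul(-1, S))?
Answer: -8164455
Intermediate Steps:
Function('T')(S, P) = 0
H = 1815
Mul(Add(-2235, Function('T')(J, -5)), Add(1838, H)) = Mul(Add(-2235, 0), Add(1838, 1815)) = Mul(-2235, 3653) = -8164455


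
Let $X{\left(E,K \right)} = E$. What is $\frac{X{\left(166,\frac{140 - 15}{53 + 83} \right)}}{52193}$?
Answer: $\frac{166}{52193} \approx 0.0031805$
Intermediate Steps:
$\frac{X{\left(166,\frac{140 - 15}{53 + 83} \right)}}{52193} = \frac{166}{52193}$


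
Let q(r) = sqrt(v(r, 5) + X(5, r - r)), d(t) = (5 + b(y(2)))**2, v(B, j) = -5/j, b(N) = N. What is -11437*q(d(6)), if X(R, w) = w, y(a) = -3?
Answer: -11437*I ≈ -11437.0*I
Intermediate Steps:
d(t) = 4 (d(t) = (5 - 3)**2 = 2**2 = 4)
q(r) = I (q(r) = sqrt(-5/5 + (r - r)) = sqrt(-5*1/5 + 0) = sqrt(-1 + 0) = sqrt(-1) = I)
-11437*q(d(6)) = -11437*I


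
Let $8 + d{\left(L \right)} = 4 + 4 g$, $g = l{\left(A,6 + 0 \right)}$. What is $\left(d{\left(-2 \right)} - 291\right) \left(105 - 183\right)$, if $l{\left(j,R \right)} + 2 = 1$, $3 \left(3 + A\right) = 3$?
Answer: $23322$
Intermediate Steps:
$A = -2$ ($A = -3 + \frac{1}{3} \cdot 3 = -3 + 1 = -2$)
$l{\left(j,R \right)} = -1$ ($l{\left(j,R \right)} = -2 + 1 = -1$)
$g = -1$
$d{\left(L \right)} = -8$ ($d{\left(L \right)} = -8 + \left(4 + 4 \left(-1\right)\right) = -8 + \left(4 - 4\right) = -8 + 0 = -8$)
$\left(d{\left(-2 \right)} - 291\right) \left(105 - 183\right) = \left(-8 - 291\right) \left(105 - 183\right) = \left(-299\right) \left(-78\right) = 23322$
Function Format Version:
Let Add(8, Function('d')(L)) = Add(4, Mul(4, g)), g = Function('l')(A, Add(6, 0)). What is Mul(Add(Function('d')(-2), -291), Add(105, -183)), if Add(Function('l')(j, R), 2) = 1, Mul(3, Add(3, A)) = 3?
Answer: 23322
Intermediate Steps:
A = -2 (A = Add(-3, Mul(Rational(1, 3), 3)) = Add(-3, 1) = -2)
Function('l')(j, R) = -1 (Function('l')(j, R) = Add(-2, 1) = -1)
g = -1
Function('d')(L) = -8 (Function('d')(L) = Add(-8, Add(4, Mul(4, -1))) = Add(-8, Add(4, -4)) = Add(-8, 0) = -8)
Mul(Add(Function('d')(-2), -291), Add(105, -183)) = Mul(Add(-8, -291), Add(105, -183)) = Mul(-299, -78) = 23322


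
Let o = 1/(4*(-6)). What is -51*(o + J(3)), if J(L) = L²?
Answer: -3655/8 ≈ -456.88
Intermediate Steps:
o = -1/24 (o = 1/(-24) = -1/24 ≈ -0.041667)
-51*(o + J(3)) = -51*(-1/24 + 3²) = -51*(-1/24 + 9) = -51*215/24 = -3655/8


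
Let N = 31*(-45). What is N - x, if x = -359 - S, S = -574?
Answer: -1610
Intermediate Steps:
x = 215 (x = -359 - 1*(-574) = -359 + 574 = 215)
N = -1395
N - x = -1395 - 1*215 = -1395 - 215 = -1610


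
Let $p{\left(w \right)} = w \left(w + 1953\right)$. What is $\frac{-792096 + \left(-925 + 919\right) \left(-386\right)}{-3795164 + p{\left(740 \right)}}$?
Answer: $\frac{197445}{450586} \approx 0.4382$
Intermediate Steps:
$p{\left(w \right)} = w \left(1953 + w\right)$
$\frac{-792096 + \left(-925 + 919\right) \left(-386\right)}{-3795164 + p{\left(740 \right)}} = \frac{-792096 + \left(-925 + 919\right) \left(-386\right)}{-3795164 + 740 \left(1953 + 740\right)} = \frac{-792096 - -2316}{-3795164 + 740 \cdot 2693} = \frac{-792096 + 2316}{-3795164 + 1992820} = - \frac{789780}{-1802344} = \left(-789780\right) \left(- \frac{1}{1802344}\right) = \frac{197445}{450586}$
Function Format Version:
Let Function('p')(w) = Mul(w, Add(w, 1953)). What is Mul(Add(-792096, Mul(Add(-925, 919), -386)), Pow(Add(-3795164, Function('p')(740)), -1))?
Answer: Rational(197445, 450586) ≈ 0.43820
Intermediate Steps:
Function('p')(w) = Mul(w, Add(1953, w))
Mul(Add(-792096, Mul(Add(-925, 919), -386)), Pow(Add(-3795164, Function('p')(740)), -1)) = Mul(Add(-792096, Mul(Add(-925, 919), -386)), Pow(Add(-3795164, Mul(740, Add(1953, 740))), -1)) = Mul(Add(-792096, Mul(-6, -386)), Pow(Add(-3795164, Mul(740, 2693)), -1)) = Mul(Add(-792096, 2316), Pow(Add(-3795164, 1992820), -1)) = Mul(-789780, Pow(-1802344, -1)) = Mul(-789780, Rational(-1, 1802344)) = Rational(197445, 450586)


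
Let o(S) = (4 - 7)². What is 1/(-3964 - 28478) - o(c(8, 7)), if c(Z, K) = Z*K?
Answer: -291979/32442 ≈ -9.0000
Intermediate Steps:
c(Z, K) = K*Z
o(S) = 9 (o(S) = (-3)² = 9)
1/(-3964 - 28478) - o(c(8, 7)) = 1/(-3964 - 28478) - 1*9 = 1/(-32442) - 9 = -1/32442 - 9 = -291979/32442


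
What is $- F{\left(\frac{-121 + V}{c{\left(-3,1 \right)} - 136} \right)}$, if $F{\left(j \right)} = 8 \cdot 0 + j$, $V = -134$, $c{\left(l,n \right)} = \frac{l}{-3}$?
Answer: $- \frac{17}{9} \approx -1.8889$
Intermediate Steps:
$c{\left(l,n \right)} = - \frac{l}{3}$ ($c{\left(l,n \right)} = l \left(- \frac{1}{3}\right) = - \frac{l}{3}$)
$F{\left(j \right)} = j$ ($F{\left(j \right)} = 0 + j = j$)
$- F{\left(\frac{-121 + V}{c{\left(-3,1 \right)} - 136} \right)} = - \frac{-121 - 134}{\left(- \frac{1}{3}\right) \left(-3\right) - 136} = - \frac{-255}{1 - 136} = - \frac{-255}{-135} = - \frac{\left(-255\right) \left(-1\right)}{135} = \left(-1\right) \frac{17}{9} = - \frac{17}{9}$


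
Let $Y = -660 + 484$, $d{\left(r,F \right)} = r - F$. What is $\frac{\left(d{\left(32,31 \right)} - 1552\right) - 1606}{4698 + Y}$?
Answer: $- \frac{451}{646} \approx -0.69814$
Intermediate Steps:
$Y = -176$
$\frac{\left(d{\left(32,31 \right)} - 1552\right) - 1606}{4698 + Y} = \frac{\left(\left(32 - 31\right) - 1552\right) - 1606}{4698 - 176} = \frac{\left(\left(32 - 31\right) - 1552\right) - 1606}{4522} = \left(\left(1 - 1552\right) - 1606\right) \frac{1}{4522} = \left(-1551 - 1606\right) \frac{1}{4522} = \left(-3157\right) \frac{1}{4522} = - \frac{451}{646}$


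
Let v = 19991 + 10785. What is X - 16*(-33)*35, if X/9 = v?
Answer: 295464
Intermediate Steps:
v = 30776
X = 276984 (X = 9*30776 = 276984)
X - 16*(-33)*35 = 276984 - 16*(-33)*35 = 276984 - (-528)*35 = 276984 - 1*(-18480) = 276984 + 18480 = 295464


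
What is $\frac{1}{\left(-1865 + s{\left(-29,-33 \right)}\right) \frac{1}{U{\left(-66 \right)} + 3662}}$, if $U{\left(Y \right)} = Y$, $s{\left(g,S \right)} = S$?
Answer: $- \frac{1798}{949} \approx -1.8946$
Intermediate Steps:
$\frac{1}{\left(-1865 + s{\left(-29,-33 \right)}\right) \frac{1}{U{\left(-66 \right)} + 3662}} = \frac{1}{\left(-1865 - 33\right) \frac{1}{-66 + 3662}} = \frac{1}{\left(-1898\right) \frac{1}{3596}} = \frac{1}{- \frac{949}{1798}} = - \frac{1798}{949}$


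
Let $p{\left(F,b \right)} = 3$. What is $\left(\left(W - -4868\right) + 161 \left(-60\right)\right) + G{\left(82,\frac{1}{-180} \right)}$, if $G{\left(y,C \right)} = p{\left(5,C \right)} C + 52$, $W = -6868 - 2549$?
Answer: $- \frac{849421}{60} \approx -14157.0$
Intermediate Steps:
$W = -9417$
$G{\left(y,C \right)} = 52 + 3 C$ ($G{\left(y,C \right)} = 3 C + 52 = 52 + 3 C$)
$\left(\left(W - -4868\right) + 161 \left(-60\right)\right) + G{\left(82,\frac{1}{-180} \right)} = \left(\left(-9417 - -4868\right) + 161 \left(-60\right)\right) + \left(52 + \frac{3}{-180}\right) = \left(\left(-9417 + 4868\right) - 9660\right) + \left(52 + 3 \left(- \frac{1}{180}\right)\right) = \left(-4549 - 9660\right) + \left(52 - \frac{1}{60}\right) = -14209 + \frac{3119}{60} = - \frac{849421}{60}$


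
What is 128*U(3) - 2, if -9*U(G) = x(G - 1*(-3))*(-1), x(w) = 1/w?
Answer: 10/27 ≈ 0.37037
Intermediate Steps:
U(G) = 1/(9*(3 + G)) (U(G) = -(-1)/(9*(G - 1*(-3))) = -(-1)/(9*(G + 3)) = -(-1)/(9*(3 + G)) = 1/(9*(3 + G)))
128*U(3) - 2 = 128*(1/(9*(3 + 3))) - 2 = 128*((⅑)/6) - 2 = 128*((⅑)*(⅙)) - 2 = 128*(1/54) - 2 = 64/27 - 2 = 10/27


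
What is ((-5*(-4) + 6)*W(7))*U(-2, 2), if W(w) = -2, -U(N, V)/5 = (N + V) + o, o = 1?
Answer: 260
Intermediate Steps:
U(N, V) = -5 - 5*N - 5*V (U(N, V) = -5*((N + V) + 1) = -5*(1 + N + V) = -5 - 5*N - 5*V)
((-5*(-4) + 6)*W(7))*U(-2, 2) = ((-5*(-4) + 6)*(-2))*(-5 - 5*(-2) - 5*2) = ((20 + 6)*(-2))*(-5 + 10 - 10) = (26*(-2))*(-5) = -52*(-5) = 260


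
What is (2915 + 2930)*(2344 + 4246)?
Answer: 38518550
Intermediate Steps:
(2915 + 2930)*(2344 + 4246) = 5845*6590 = 38518550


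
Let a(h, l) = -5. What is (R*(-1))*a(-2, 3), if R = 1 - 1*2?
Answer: -5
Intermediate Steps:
R = -1 (R = 1 - 2 = -1)
(R*(-1))*a(-2, 3) = -1*(-1)*(-5) = 1*(-5) = -5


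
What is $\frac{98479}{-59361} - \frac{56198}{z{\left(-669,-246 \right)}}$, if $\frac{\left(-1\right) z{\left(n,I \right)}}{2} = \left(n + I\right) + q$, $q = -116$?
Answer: $- \frac{1769516588}{61201191} \approx -28.913$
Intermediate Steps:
$z{\left(n,I \right)} = 232 - 2 I - 2 n$ ($z{\left(n,I \right)} = - 2 \left(\left(n + I\right) - 116\right) = - 2 \left(\left(I + n\right) - 116\right) = - 2 \left(-116 + I + n\right) = 232 - 2 I - 2 n$)
$\frac{98479}{-59361} - \frac{56198}{z{\left(-669,-246 \right)}} = \frac{98479}{-59361} - \frac{56198}{232 - -492 - -1338} = 98479 \left(- \frac{1}{59361}\right) - \frac{56198}{232 + 492 + 1338} = - \frac{98479}{59361} - \frac{56198}{2062} = - \frac{98479}{59361} - \frac{28099}{1031} = - \frac{1769516588}{61201191}$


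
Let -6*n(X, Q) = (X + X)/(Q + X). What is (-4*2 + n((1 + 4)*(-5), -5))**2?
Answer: 22201/324 ≈ 68.522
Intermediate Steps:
n(X, Q) = -X/(3*(Q + X)) (n(X, Q) = -(X + X)/(6*(Q + X)) = -2*X/(6*(Q + X)) = -X/(3*(Q + X)))
(-4*2 + n((1 + 4)*(-5), -5))**2 = (-4*2 - (1 + 4)*(-5)/(3*(-5) + 3*((1 + 4)*(-5))))**2 = (-8 - 5*(-5)/(-15 + 3*(5*(-5))))**2 = (-8 - 1*(-25)/(-15 + 3*(-25)))**2 = (-8 - 1*(-25)/(-15 - 75))**2 = (-8 - 1*(-25)/(-90))**2 = (-8 - 1*(-25)*(-1/90))**2 = (-8 - 5/18)**2 = (-149/18)**2 = 22201/324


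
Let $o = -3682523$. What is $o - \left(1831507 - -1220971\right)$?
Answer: $-6735001$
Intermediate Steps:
$o - \left(1831507 - -1220971\right) = -3682523 - \left(1831507 - -1220971\right) = -3682523 - \left(1831507 + 1220971\right) = -3682523 - 3052478 = -6735001$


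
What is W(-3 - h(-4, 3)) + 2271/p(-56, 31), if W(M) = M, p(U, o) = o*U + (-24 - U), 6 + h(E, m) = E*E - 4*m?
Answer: -1325/568 ≈ -2.3327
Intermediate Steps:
h(E, m) = -6 + E² - 4*m (h(E, m) = -6 + (E*E - 4*m) = -6 + (E² - 4*m) = -6 + E² - 4*m)
p(U, o) = -24 - U + U*o (p(U, o) = U*o + (-24 - U) = -24 - U + U*o)
W(-3 - h(-4, 3)) + 2271/p(-56, 31) = (-3 - (-6 + (-4)² - 4*3)) + 2271/(-24 - 1*(-56) - 56*31) = (-3 - (-6 + 16 - 12)) + 2271/(-24 + 56 - 1736) = (-3 - 1*(-2)) + 2271/(-1704) = (-3 + 2) + 2271*(-1/1704) = -1 - 757/568 = -1325/568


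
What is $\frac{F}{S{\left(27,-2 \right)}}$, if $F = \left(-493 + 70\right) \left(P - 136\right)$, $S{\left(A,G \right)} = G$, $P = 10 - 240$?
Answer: $-77409$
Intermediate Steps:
$P = -230$ ($P = 10 - 240 = -230$)
$F = 154818$ ($F = \left(-493 + 70\right) \left(-230 - 136\right) = \left(-423\right) \left(-366\right) = 154818$)
$\frac{F}{S{\left(27,-2 \right)}} = \frac{154818}{-2} = 154818 \left(- \frac{1}{2}\right) = -77409$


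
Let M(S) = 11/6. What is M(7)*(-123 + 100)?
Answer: -253/6 ≈ -42.167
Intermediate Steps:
M(S) = 11/6 (M(S) = 11*(⅙) = 11/6)
M(7)*(-123 + 100) = 11*(-123 + 100)/6 = (11/6)*(-23) = -253/6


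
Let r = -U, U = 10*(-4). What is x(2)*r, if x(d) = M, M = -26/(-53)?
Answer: 1040/53 ≈ 19.623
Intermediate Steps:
U = -40
M = 26/53 (M = -26*(-1/53) = 26/53 ≈ 0.49057)
x(d) = 26/53
r = 40 (r = -1*(-40) = 40)
x(2)*r = (26/53)*40 = 1040/53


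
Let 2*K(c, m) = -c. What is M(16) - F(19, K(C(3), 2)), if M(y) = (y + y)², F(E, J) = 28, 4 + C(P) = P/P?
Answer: 996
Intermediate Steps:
C(P) = -3 (C(P) = -4 + P/P = -4 + 1 = -3)
K(c, m) = -c/2 (K(c, m) = (-c)/2 = -c/2)
M(y) = 4*y² (M(y) = (2*y)² = 4*y²)
M(16) - F(19, K(C(3), 2)) = 4*16² - 1*28 = 4*256 - 28 = 1024 - 28 = 996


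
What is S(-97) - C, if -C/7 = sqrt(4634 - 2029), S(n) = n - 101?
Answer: -198 + 7*sqrt(2605) ≈ 159.27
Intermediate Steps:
S(n) = -101 + n
C = -7*sqrt(2605) (C = -7*sqrt(4634 - 2029) = -7*sqrt(2605) ≈ -357.27)
S(-97) - C = (-101 - 97) - (-7)*sqrt(2605) = -198 + 7*sqrt(2605)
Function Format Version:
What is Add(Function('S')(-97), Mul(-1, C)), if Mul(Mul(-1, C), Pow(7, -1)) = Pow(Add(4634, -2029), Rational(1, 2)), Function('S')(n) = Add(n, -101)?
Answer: Add(-198, Mul(7, Pow(2605, Rational(1, 2)))) ≈ 159.27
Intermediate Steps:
Function('S')(n) = Add(-101, n)
C = Mul(-7, Pow(2605, Rational(1, 2))) (C = Mul(-7, Pow(Add(4634, -2029), Rational(1, 2))) = Mul(-7, Pow(2605, Rational(1, 2))) ≈ -357.27)
Add(Function('S')(-97), Mul(-1, C)) = Add(Add(-101, -97), Mul(-1, Mul(-7, Pow(2605, Rational(1, 2))))) = Add(-198, Mul(7, Pow(2605, Rational(1, 2))))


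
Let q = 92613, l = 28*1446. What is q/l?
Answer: 30871/13496 ≈ 2.2874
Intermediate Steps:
l = 40488
q/l = 92613/40488 = 92613*(1/40488) = 30871/13496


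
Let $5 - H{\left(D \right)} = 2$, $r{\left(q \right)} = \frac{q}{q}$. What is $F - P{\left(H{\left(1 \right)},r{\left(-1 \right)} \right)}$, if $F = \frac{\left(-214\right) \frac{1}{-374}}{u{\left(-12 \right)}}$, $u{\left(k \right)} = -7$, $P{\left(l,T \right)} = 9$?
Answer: $- \frac{11888}{1309} \approx -9.0817$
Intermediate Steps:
$r{\left(q \right)} = 1$
$H{\left(D \right)} = 3$ ($H{\left(D \right)} = 5 - 2 = 3$)
$F = - \frac{107}{1309}$ ($F = \frac{\left(-214\right) \frac{1}{-374}}{-7} = \left(-214\right) \left(- \frac{1}{374}\right) \left(- \frac{1}{7}\right) = \frac{107}{187} \left(- \frac{1}{7}\right) = - \frac{107}{1309} \approx -0.081742$)
$F - P{\left(H{\left(1 \right)},r{\left(-1 \right)} \right)} = - \frac{107}{1309} - 9 = - \frac{11888}{1309}$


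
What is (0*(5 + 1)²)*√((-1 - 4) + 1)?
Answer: 0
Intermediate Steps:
(0*(5 + 1)²)*√((-1 - 4) + 1) = (0*6²)*√(-5 + 1) = (0*36)*√(-4) = 0*(2*I) = 0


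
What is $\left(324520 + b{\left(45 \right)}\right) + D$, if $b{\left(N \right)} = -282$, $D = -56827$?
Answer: $267411$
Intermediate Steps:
$\left(324520 + b{\left(45 \right)}\right) + D = \left(324520 - 282\right) - 56827 = 324238 - 56827 = 267411$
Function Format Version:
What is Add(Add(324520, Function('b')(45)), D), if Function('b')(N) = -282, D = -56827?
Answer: 267411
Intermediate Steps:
Add(Add(324520, Function('b')(45)), D) = Add(Add(324520, -282), -56827) = Add(324238, -56827) = 267411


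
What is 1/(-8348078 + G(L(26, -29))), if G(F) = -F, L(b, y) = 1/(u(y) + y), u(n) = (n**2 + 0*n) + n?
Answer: -783/6536545075 ≈ -1.1979e-7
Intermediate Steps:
u(n) = n + n**2 (u(n) = (n**2 + 0) + n = n**2 + n = n + n**2)
L(b, y) = 1/(y + y*(1 + y)) (L(b, y) = 1/(y*(1 + y) + y) = 1/(y + y*(1 + y)))
1/(-8348078 + G(L(26, -29))) = 1/(-8348078 - 1/((-29)*(2 - 29))) = 1/(-8348078 - (-1)/(29*(-27))) = 1/(-8348078 - (-1)*(-1)/(29*27)) = 1/(-8348078 - 1*1/783) = 1/(-8348078 - 1/783) = 1/(-6536545075/783) = -783/6536545075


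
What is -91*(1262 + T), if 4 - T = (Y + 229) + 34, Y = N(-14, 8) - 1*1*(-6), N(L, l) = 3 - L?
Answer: -89180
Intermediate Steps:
Y = 23 (Y = (3 - 1*(-14)) - 1*1*(-6) = (3 + 14) - (-6) = 17 - 1*(-6) = 17 + 6 = 23)
T = -282 (T = 4 - ((23 + 229) + 34) = 4 - (252 + 34) = 4 - 1*286 = 4 - 286 = -282)
-91*(1262 + T) = -91*(1262 - 282) = -91*980 = -89180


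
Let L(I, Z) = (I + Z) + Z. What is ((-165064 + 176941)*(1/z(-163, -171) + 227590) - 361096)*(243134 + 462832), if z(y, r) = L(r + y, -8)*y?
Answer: 54426618313586299191/28525 ≈ 1.9080e+15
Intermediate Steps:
L(I, Z) = I + 2*Z
z(y, r) = y*(-16 + r + y) (z(y, r) = ((r + y) + 2*(-8))*y = ((r + y) - 16)*y = (-16 + r + y)*y = y*(-16 + r + y))
((-165064 + 176941)*(1/z(-163, -171) + 227590) - 361096)*(243134 + 462832) = ((-165064 + 176941)*(1/(-163*(-16 - 171 - 163)) + 227590) - 361096)*(243134 + 462832) = (11877*(1/(-163*(-350)) + 227590) - 361096)*705966 = (11877*(1/57050 + 227590) - 361096)*705966 = (11877*(12984009501/57050) - 361096)*705966 = (154211080843377/57050 - 361096)*705966 = (154190480316577/57050)*705966 = 54426618313586299191/28525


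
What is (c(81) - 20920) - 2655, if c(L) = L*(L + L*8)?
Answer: 35474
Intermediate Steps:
c(L) = 9*L² (c(L) = L*(L + 8*L) = L*(9*L) = 9*L²)
(c(81) - 20920) - 2655 = (9*81² - 20920) - 2655 = (9*6561 - 20920) - 2655 = (59049 - 20920) - 2655 = 38129 - 2655 = 35474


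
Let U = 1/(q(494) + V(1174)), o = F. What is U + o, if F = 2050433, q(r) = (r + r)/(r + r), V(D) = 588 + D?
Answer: 3614913380/1763 ≈ 2.0504e+6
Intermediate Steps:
q(r) = 1 (q(r) = (2*r)/((2*r)) = (2*r)*(1/(2*r)) = 1)
o = 2050433
U = 1/1763 (U = 1/(1 + (588 + 1174)) = 1/(1 + 1762) = 1/1763 ≈ 0.00056721)
U + o = 1/1763 + 2050433 = 3614913380/1763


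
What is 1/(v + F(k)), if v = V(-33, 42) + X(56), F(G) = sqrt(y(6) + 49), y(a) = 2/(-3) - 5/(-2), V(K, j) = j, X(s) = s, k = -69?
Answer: 588/57319 - sqrt(1830)/57319 ≈ 0.0095121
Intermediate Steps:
y(a) = 11/6 (y(a) = 2*(-1/3) - 5*(-1/2) = -2/3 + 5/2 = 11/6)
F(G) = sqrt(1830)/6 (F(G) = sqrt(11/6 + 49) = sqrt(305/6) = sqrt(1830)/6)
v = 98 (v = 42 + 56 = 98)
1/(v + F(k)) = 1/(98 + sqrt(1830)/6)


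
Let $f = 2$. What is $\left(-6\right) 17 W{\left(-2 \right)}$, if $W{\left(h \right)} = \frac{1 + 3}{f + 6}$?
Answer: $-51$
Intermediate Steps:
$W{\left(h \right)} = \frac{1}{2}$ ($W{\left(h \right)} = \frac{1 + 3}{2 + 6} = \frac{4}{8} = 4 \cdot \frac{1}{8} = \frac{1}{2}$)
$\left(-6\right) 17 W{\left(-2 \right)} = \left(-6\right) 17 \cdot \frac{1}{2} = \left(-102\right) \frac{1}{2} = -51$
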